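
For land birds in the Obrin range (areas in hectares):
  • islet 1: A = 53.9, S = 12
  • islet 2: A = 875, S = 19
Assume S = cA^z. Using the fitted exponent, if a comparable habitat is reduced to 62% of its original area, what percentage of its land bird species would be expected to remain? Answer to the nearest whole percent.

92%

z = ln(19/12) / ln(875/53.9) = 0.4595 / 2.7871 = 0.1649
S_new/S_old = (A_new/A_old)^z = 0.62^0.1649 = exp(0.1649 × -0.4780) = 0.9242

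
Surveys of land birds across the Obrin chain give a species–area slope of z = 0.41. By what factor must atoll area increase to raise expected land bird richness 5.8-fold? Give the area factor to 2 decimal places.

72.78

(A₂/A₁)^0.41 = 5.8, so A₂/A₁ = 5.8^(1/0.41) = 5.8^2.439
ln(A₂/A₁) = ln 5.8 / 0.41 = 1.7579 / 0.41 = 4.2875
A₂/A₁ = e^4.2875 ≈ 72.78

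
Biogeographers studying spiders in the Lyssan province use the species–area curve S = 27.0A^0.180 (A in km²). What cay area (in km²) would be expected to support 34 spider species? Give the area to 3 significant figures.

34 = 27 × A^0.18  ⇒  A^0.18 = 34/27 = 1.259
ln A = ln(1.259) / 0.18 = 0.2305 / 0.18 = 1.2807
A = e^1.2807 ≈ 3.599 km²

3.60 km²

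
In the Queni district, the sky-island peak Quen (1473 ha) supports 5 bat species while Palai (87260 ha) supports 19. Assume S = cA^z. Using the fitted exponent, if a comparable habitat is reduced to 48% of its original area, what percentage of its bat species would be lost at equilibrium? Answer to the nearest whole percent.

21%

z = ln(19/5) / ln(87260/1473) = 1.3350 / 4.0816 = 0.3271
S_new/S_old = (A_new/A_old)^z = 0.48^0.3271 = exp(0.3271 × -0.7340) = 0.7866
Fraction lost = 1 − 0.7866 = 0.2134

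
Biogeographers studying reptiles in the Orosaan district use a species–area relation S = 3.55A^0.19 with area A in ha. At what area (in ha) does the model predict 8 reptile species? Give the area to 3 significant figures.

8 = 3.55 × A^0.19  ⇒  A^0.19 = 8/3.55 = 2.254
ln A = ln(2.254) / 0.19 = 0.8125 / 0.19 = 4.2763
A = e^4.2763 ≈ 71.97 ha

72.0 ha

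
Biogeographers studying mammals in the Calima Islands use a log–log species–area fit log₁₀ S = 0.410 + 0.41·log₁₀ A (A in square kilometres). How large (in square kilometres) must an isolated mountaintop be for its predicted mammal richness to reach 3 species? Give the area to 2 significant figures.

1.5 square kilometres

3 = 2.57 × A^0.41  ⇒  A^0.41 = 3/2.57 = 1.167
ln A = ln(1.167) / 0.41 = 0.1546 / 0.41 = 0.3770
A = e^0.3770 ≈ 1.458 square kilometres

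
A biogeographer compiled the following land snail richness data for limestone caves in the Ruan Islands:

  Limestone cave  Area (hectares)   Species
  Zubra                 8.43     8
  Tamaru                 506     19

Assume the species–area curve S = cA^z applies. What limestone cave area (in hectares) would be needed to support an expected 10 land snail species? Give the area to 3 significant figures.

z = ln(19/8) / ln(506/8.43) = 0.8650 / 4.0947 = 0.2112
c = 8 / 8.43^0.2112 = 8 / 1.569 = 5.099
A = (10/5.099)^(1/0.2112) ⇒ ln A = ln(1.961)/0.2112 = 3.1881
A = e^3.1881 ≈ 24.24 hectares

24.2 hectares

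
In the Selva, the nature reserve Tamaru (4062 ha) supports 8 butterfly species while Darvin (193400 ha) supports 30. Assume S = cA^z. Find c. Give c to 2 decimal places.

z = ln(S₂/S₁) / ln(A₂/A₁) = ln(30/8) / ln(193400/4062) = 1.3218 / 3.8631 = 0.3422
c = S₁ / A₁^z = 8 / 4062^0.3422 = 8 / 17.17 = 0.466

0.47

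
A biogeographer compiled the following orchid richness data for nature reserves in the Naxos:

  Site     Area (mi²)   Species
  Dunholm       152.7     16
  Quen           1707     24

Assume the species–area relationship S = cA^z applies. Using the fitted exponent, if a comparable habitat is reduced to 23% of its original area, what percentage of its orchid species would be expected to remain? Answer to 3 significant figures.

z = ln(24/16) / ln(1707/152.7) = 0.4055 / 2.4140 = 0.1680
S_new/S_old = (A_new/A_old)^z = 0.23^0.1680 = exp(0.1680 × -1.4697) = 0.7813

78.1%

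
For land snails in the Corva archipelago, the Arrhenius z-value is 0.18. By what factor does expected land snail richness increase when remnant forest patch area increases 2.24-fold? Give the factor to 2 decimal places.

1.16

S₂/S₁ = (A₂/A₁)^z = 2.24^0.18
ln(S₂/S₁) = 0.18 × ln 2.24 = 0.18 × 0.8065 = 0.1452
S₂/S₁ = e^0.1452 ≈ 1.156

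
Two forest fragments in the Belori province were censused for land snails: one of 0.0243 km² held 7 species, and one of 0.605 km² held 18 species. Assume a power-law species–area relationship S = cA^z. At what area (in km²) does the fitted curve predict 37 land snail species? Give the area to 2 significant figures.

7.0 km²

z = ln(18/7) / ln(0.605/0.0243) = 0.9445 / 3.2148 = 0.2938
c = 7 / 0.0243^0.2938 = 7 / 0.3355 = 20.86
A = (37/20.86)^(1/0.2938) ⇒ ln A = ln(1.773)/0.2938 = 1.9501
A = e^1.9501 ≈ 7.029 km²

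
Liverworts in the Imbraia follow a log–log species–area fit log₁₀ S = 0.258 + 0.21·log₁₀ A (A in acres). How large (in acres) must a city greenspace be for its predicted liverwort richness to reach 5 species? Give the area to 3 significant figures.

126 acres

5 = 1.811 × A^0.21  ⇒  A^0.21 = 5/1.811 = 2.76
ln A = ln(2.76) / 0.21 = 1.0154 / 0.21 = 4.8351
A = e^4.8351 ≈ 125.9 acres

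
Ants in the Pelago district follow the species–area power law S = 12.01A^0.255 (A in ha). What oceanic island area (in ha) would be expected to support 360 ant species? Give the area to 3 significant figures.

618000 ha

360 = 12.01 × A^0.255  ⇒  A^0.255 = 360/12.01 = 29.98
ln A = ln(29.98) / 0.255 = 3.4004 / 0.255 = 13.3348
A = e^13.3348 ≈ 618321 ha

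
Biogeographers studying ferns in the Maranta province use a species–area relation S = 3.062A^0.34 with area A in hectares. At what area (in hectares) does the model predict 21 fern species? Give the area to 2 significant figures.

21 = 3.062 × A^0.34  ⇒  A^0.34 = 21/3.062 = 6.858
ln A = ln(6.858) / 0.34 = 1.9255 / 0.34 = 5.6631
A = e^5.6631 ≈ 288 hectares

290 hectares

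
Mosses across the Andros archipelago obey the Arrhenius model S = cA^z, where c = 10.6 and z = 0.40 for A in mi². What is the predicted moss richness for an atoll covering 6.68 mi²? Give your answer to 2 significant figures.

23

S = 10.6 × 6.68^0.4
ln S = ln 10.6 + 0.4 × ln 6.68 = 2.3609 + 0.4 × 1.8991 = 3.1205
S = e^3.1205 ≈ 22.66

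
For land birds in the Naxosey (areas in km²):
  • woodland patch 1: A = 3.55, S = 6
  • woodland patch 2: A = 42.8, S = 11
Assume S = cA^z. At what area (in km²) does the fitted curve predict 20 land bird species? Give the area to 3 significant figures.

z = ln(11/6) / ln(42.8/3.55) = 0.6061 / 2.4896 = 0.2435
c = 6 / 3.55^0.2435 = 6 / 1.361 = 4.407
A = (20/4.407)^(1/0.2435) ⇒ ln A = ln(4.538)/0.2435 = 6.2120
A = e^6.2120 ≈ 498.7 km²

499 km²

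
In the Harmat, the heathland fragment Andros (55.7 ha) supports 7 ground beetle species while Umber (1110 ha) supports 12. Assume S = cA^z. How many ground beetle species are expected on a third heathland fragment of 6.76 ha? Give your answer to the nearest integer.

z = ln(12/7) / ln(1110/55.7) = 0.5390 / 2.9921 = 0.1801
c = 7 / 55.7^0.1801 = 7 / 2.063 = 3.393
S₃ = 3.393 × 6.76^0.1801 = 3.393 × 1.411 ≈ 4.787

5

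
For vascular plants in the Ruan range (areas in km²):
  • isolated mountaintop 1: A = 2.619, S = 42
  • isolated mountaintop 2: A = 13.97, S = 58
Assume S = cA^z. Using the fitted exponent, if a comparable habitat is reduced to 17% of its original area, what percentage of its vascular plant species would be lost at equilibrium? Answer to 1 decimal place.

z = ln(58/42) / ln(13.97/2.619) = 0.3228 / 1.6741 = 0.1928
S_new/S_old = (A_new/A_old)^z = 0.17^0.1928 = exp(0.1928 × -1.7720) = 0.7106
Fraction lost = 1 − 0.7106 = 0.2894

28.9%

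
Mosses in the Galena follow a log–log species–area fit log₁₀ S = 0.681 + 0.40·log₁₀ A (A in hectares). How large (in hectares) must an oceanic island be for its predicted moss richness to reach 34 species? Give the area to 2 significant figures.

34 = 4.797 × A^0.4  ⇒  A^0.4 = 34/4.797 = 7.087
ln A = ln(7.087) / 0.4 = 1.9583 / 0.4 = 4.8958
A = e^4.8958 ≈ 133.7 hectares

130 hectares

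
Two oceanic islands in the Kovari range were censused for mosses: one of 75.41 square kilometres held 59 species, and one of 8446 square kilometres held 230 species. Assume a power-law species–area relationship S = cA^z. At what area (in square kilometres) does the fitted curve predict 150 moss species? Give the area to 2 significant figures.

z = ln(230/59) / ln(8446/75.41) = 1.3605 / 4.7185 = 0.2883
c = 59 / 75.41^0.2883 = 59 / 3.478 = 16.96
A = (150/16.96)^(1/0.2883) ⇒ ln A = ln(8.843)/0.2883 = 7.5590
A = e^7.5590 ≈ 1918 square kilometres

1900 square kilometres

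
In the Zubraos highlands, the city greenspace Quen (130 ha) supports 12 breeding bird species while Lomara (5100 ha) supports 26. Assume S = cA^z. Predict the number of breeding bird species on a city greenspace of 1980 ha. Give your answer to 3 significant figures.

21.3

z = ln(26/12) / ln(5100/130) = 0.7732 / 3.6695 = 0.2107
c = 12 / 130^0.2107 = 12 / 2.789 = 4.303
S₃ = 4.303 × 1980^0.2107 = 4.303 × 4.95 ≈ 21.3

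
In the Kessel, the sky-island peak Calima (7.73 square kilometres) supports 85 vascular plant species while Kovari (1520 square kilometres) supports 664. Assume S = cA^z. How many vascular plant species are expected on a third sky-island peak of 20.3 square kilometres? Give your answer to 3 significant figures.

124

z = ln(664/85) / ln(1520/7.73) = 2.0556 / 5.2814 = 0.3892
c = 85 / 7.73^0.3892 = 85 / 2.217 = 38.35
S₃ = 38.35 × 20.3^0.3892 = 38.35 × 3.228 ≈ 123.8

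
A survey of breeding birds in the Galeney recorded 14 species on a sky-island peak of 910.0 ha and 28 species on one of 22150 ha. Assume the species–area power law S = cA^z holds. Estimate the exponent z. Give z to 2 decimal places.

0.22

Taking logs: ln S = ln c + z ln A, so z = (ln S₂ − ln S₁)/(ln A₂ − ln A₁).
z = ln(28/14) / ln(22150/910) = ln(2) / ln(24.34) = 0.6931 / 3.1921 = 0.2171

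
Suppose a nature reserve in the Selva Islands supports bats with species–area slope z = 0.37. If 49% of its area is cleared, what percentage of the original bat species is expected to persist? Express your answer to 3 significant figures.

S_new/S_old = (A_new/A_old)^z = 0.51^0.37
= exp(0.37 × ln 0.51) = exp(0.37 × -0.6733) = exp(-0.2491) ≈ 0.7795

77.9%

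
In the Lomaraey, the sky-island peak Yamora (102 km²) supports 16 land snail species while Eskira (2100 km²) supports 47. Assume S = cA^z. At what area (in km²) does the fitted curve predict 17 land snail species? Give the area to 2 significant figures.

z = ln(47/16) / ln(2100/102) = 1.0776 / 3.0247 = 0.3563
c = 16 / 102^0.3563 = 16 / 5.195 = 3.08
A = (17/3.08)^(1/0.3563) ⇒ ln A = ln(5.519)/0.3563 = 4.7951
A = e^4.7951 ≈ 120.9 km²

120 km²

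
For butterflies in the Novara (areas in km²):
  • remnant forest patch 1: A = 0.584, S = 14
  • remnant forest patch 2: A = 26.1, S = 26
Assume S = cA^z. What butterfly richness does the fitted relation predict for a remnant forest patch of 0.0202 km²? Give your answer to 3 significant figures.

z = ln(26/14) / ln(26.1/0.584) = 0.6190 / 3.7998 = 0.1629
c = 14 / 0.584^0.1629 = 14 / 0.9161 = 15.28
S₃ = 15.28 × 0.0202^0.1629 = 15.28 × 0.5296 ≈ 8.093

8.09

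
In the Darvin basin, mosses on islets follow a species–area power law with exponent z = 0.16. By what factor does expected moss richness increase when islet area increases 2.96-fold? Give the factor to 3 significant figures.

1.19

S₂/S₁ = (A₂/A₁)^z = 2.96^0.16
ln(S₂/S₁) = 0.16 × ln 2.96 = 0.16 × 1.0852 = 0.1736
S₂/S₁ = e^0.1736 ≈ 1.19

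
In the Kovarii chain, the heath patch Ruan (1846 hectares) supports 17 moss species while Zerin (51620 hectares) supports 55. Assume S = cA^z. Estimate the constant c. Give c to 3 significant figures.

1.20

z = ln(S₂/S₁) / ln(A₂/A₁) = ln(55/17) / ln(51620/1846) = 1.1741 / 3.3309 = 0.3525
c = S₁ / A₁^z = 17 / 1846^0.3525 = 17 / 14.17 = 1.2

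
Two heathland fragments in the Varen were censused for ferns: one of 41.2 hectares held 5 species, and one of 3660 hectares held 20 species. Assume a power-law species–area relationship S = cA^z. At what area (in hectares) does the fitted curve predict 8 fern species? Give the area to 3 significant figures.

189 hectares

z = ln(20/5) / ln(3660/41.2) = 1.3863 / 4.4868 = 0.3090
c = 5 / 41.2^0.3090 = 5 / 3.155 = 1.585
A = (8/1.585)^(1/0.3090) ⇒ ln A = ln(5.048)/0.3090 = 5.2396
A = e^5.2396 ≈ 188.6 hectares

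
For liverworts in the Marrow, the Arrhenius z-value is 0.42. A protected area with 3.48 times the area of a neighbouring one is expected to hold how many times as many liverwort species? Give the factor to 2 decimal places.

S₂/S₁ = (A₂/A₁)^z = 3.48^0.42
ln(S₂/S₁) = 0.42 × ln 3.48 = 0.42 × 1.2470 = 0.5238
S₂/S₁ = e^0.5238 ≈ 1.688

1.69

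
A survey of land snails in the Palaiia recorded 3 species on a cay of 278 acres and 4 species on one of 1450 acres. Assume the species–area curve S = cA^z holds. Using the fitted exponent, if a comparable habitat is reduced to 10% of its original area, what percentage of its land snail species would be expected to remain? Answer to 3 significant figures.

z = ln(4/3) / ln(1450/278) = 0.2877 / 1.6517 = 0.1742
S_new/S_old = (A_new/A_old)^z = 0.1^0.1742 = exp(0.1742 × -2.3026) = 0.6696

67.0%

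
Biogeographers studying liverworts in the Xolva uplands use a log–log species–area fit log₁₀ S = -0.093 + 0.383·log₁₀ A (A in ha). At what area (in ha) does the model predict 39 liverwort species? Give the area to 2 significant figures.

25000 ha

39 = 0.8072 × A^0.383  ⇒  A^0.383 = 39/0.8072 = 48.31
ln A = ln(48.31) / 0.383 = 3.8777 / 0.383 = 10.1245
A = e^10.1245 ≈ 24948 ha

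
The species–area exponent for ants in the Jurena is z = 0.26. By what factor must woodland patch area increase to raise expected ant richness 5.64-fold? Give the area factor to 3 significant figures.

775

(A₂/A₁)^0.26 = 5.64, so A₂/A₁ = 5.64^(1/0.26) = 5.64^3.846
ln(A₂/A₁) = ln 5.64 / 0.26 = 1.7299 / 0.26 = 6.6534
A₂/A₁ = e^6.6534 ≈ 775.4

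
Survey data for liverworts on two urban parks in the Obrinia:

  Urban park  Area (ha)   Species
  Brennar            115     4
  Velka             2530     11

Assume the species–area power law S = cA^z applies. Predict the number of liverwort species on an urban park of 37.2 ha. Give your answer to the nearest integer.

3

z = ln(11/4) / ln(2530/115) = 1.0116 / 3.0910 = 0.3273
c = 4 / 115^0.3273 = 4 / 4.725 = 0.8466
S₃ = 0.8466 × 37.2^0.3273 = 0.8466 × 3.266 ≈ 2.765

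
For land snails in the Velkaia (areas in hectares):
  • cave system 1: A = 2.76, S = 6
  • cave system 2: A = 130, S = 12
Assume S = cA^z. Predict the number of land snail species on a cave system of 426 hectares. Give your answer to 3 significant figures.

14.9

z = ln(12/6) / ln(130/2.76) = 0.6931 / 3.8523 = 0.1799
c = 6 / 2.76^0.1799 = 6 / 1.2 = 4.998
S₃ = 4.998 × 426^0.1799 = 4.998 × 2.972 ≈ 14.86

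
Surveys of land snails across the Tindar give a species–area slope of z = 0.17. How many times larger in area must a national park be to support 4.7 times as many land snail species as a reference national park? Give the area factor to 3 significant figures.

(A₂/A₁)^0.17 = 4.7, so A₂/A₁ = 4.7^(1/0.17) = 4.7^5.882
ln(A₂/A₁) = ln 4.7 / 0.17 = 1.5476 / 0.17 = 9.1033
A₂/A₁ = e^9.1033 ≈ 8985

8980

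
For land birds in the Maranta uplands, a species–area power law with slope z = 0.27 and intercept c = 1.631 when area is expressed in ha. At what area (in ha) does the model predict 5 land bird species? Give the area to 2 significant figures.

5 = 1.631 × A^0.27  ⇒  A^0.27 = 5/1.631 = 3.066
ln A = ln(3.066) / 0.27 = 1.1202 / 0.27 = 4.1491
A = e^4.1491 ≈ 63.37 ha

63 ha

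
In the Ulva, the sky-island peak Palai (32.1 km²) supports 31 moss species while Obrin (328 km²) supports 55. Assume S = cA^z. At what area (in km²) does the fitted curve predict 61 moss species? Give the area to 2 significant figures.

z = ln(55/31) / ln(328/32.1) = 0.5733 / 2.3242 = 0.2467
c = 31 / 32.1^0.2467 = 31 / 2.353 = 13.17
A = (61/13.17)^(1/0.2467) ⇒ ln A = ln(4.63)/0.2467 = 6.2127
A = e^6.2127 ≈ 499.1 km²

500 km²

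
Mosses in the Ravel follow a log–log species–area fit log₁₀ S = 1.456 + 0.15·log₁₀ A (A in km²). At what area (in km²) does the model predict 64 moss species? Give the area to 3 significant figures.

64 = 28.58 × A^0.15  ⇒  A^0.15 = 64/28.58 = 2.24
ln A = ln(2.24) / 0.15 = 0.8063 / 0.15 = 5.3755
A = e^5.3755 ≈ 216 km²

216 km²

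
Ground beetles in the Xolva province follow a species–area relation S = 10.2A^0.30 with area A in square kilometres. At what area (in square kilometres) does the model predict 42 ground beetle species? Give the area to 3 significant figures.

112 square kilometres

42 = 10.2 × A^0.3  ⇒  A^0.3 = 42/10.2 = 4.118
ln A = ln(4.118) / 0.3 = 1.4153 / 0.3 = 4.7176
A = e^4.7176 ≈ 111.9 square kilometres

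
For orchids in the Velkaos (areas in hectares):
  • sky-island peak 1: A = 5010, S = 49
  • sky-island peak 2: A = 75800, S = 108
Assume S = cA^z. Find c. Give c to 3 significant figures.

4.11

z = ln(S₂/S₁) / ln(A₂/A₁) = ln(108/49) / ln(75800/5010) = 0.7903 / 2.7167 = 0.2909
c = S₁ / A₁^z = 49 / 5010^0.2909 = 49 / 11.92 = 4.11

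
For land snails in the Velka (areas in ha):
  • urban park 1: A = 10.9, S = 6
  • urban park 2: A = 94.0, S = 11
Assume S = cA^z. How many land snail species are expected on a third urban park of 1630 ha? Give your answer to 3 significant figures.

24.5

z = ln(11/6) / ln(94/10.9) = 0.6061 / 2.1545 = 0.2813
c = 6 / 10.9^0.2813 = 6 / 1.958 = 3.064
S₃ = 3.064 × 1630^0.2813 = 3.064 × 8.011 ≈ 24.55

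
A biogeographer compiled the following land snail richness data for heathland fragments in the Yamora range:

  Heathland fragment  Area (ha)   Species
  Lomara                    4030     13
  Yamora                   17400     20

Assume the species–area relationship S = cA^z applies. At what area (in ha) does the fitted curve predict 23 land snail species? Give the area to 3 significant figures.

28000 ha

z = ln(20/13) / ln(17400/4030) = 0.4308 / 1.4627 = 0.2945
c = 13 / 4030^0.2945 = 13 / 11.53 = 1.128
A = (23/1.128)^(1/0.2945) ⇒ ln A = ln(20.4)/0.2945 = 10.2388
A = e^10.2388 ≈ 27967 ha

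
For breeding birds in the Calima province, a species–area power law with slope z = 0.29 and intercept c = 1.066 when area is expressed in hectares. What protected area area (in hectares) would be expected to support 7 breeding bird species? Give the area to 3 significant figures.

7 = 1.066 × A^0.29  ⇒  A^0.29 = 7/1.066 = 6.567
ln A = ln(6.567) / 0.29 = 1.8820 / 0.29 = 6.4896
A = e^6.4896 ≈ 658.3 hectares

658 hectares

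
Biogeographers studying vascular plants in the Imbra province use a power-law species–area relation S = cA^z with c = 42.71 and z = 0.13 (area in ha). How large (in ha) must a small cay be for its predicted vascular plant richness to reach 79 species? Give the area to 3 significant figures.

79 = 42.71 × A^0.13  ⇒  A^0.13 = 79/42.71 = 1.85
ln A = ln(1.85) / 0.13 = 0.6150 / 0.13 = 4.7309
A = e^4.7309 ≈ 113.4 ha

113 ha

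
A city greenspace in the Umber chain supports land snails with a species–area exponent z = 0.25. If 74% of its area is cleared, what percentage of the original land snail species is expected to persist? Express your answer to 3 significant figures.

71.4%

S_new/S_old = (A_new/A_old)^z = 0.26^0.25
= exp(0.25 × ln 0.26) = exp(0.25 × -1.3471) = exp(-0.3368) ≈ 0.7141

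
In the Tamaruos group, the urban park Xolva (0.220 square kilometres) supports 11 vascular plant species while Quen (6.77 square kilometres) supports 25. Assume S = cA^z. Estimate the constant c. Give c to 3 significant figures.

z = ln(S₂/S₁) / ln(A₂/A₁) = ln(25/11) / ln(6.77/0.22) = 0.8210 / 3.4266 = 0.2396
c = S₁ / A₁^z = 11 / 0.22^0.2396 = 11 / 0.6957 = 15.81

15.8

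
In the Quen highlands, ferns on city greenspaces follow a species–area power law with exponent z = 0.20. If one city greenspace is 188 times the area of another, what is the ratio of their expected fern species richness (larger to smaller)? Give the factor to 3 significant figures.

2.85

S₂/S₁ = (A₂/A₁)^z = 188^0.2
ln(S₂/S₁) = 0.2 × ln 188 = 0.2 × 5.2364 = 1.0473
S₂/S₁ = e^1.0473 ≈ 2.85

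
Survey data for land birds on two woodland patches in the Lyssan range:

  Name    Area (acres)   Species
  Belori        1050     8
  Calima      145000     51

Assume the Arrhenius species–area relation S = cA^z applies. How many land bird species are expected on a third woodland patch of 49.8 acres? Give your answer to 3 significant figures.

2.54

z = ln(51/8) / ln(145000/1050) = 1.8524 / 4.9279 = 0.3759
c = 8 / 1050^0.3759 = 8 / 13.67 = 0.5854
S₃ = 0.5854 × 49.8^0.3759 = 0.5854 × 4.345 ≈ 2.543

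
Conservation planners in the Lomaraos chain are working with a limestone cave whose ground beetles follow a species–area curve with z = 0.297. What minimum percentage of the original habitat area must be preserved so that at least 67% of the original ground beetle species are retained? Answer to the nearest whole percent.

26%

Need (A_new/A_old)^0.297 = 0.67, so A_new/A_old = 0.67^(1/0.297) = 0.67^3.367
ln(A_new/A_old) = ln 0.67 / 0.297 = -0.4005 / 0.297 = -1.3484
A_new/A_old = e^-1.3484 ≈ 0.2597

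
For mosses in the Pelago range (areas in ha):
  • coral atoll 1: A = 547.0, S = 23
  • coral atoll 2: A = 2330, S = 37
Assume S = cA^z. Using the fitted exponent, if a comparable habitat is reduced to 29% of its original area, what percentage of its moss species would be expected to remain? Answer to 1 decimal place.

z = ln(37/23) / ln(2330/547) = 0.4754 / 1.4492 = 0.3281
S_new/S_old = (A_new/A_old)^z = 0.29^0.3281 = exp(0.3281 × -1.2379) = 0.6662

66.6%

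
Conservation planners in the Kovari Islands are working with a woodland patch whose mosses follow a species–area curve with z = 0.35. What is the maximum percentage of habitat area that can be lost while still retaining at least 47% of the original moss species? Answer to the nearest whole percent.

88%

Need (A_new/A_old)^0.35 = 0.47, so A_new/A_old = 0.47^(1/0.35) = 0.47^2.857
ln(A_new/A_old) = ln 0.47 / 0.35 = -0.7550 / 0.35 = -2.1572
A_new/A_old = e^-2.1572 ≈ 0.1156
Fraction that can be lost = 1 − 0.1156 = 0.8844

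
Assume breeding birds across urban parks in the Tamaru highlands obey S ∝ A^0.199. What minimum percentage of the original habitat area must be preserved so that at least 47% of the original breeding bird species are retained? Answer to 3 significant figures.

Need (A_new/A_old)^0.199 = 0.47, so A_new/A_old = 0.47^(1/0.199) = 0.47^5.025
ln(A_new/A_old) = ln 0.47 / 0.199 = -0.7550 / 0.199 = -3.7941
A_new/A_old = e^-3.7941 ≈ 0.0225

2.25%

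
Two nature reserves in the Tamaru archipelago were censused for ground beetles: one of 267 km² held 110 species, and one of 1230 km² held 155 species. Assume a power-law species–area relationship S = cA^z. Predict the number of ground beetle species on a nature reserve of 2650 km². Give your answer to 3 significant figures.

z = ln(155/110) / ln(1230/267) = 0.3429 / 1.5275 = 0.2245
c = 110 / 267^0.2245 = 110 / 3.506 = 31.38
S₃ = 31.38 × 2650^0.2245 = 31.38 × 5.869 ≈ 184.1

184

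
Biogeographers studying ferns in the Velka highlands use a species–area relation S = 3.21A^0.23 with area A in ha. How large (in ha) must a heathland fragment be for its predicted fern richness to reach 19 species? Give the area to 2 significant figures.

19 = 3.21 × A^0.23  ⇒  A^0.23 = 19/3.21 = 5.919
ln A = ln(5.919) / 0.23 = 1.7782 / 0.23 = 7.7312
A = e^7.7312 ≈ 2278 ha

2300 ha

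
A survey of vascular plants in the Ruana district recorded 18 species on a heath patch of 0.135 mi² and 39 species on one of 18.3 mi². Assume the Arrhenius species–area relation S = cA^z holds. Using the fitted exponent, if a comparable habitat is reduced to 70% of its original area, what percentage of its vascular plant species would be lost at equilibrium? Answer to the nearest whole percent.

z = ln(39/18) / ln(18.3/0.135) = 0.7732 / 4.9094 = 0.1575
S_new/S_old = (A_new/A_old)^z = 0.7^0.1575 = exp(0.1575 × -0.3567) = 0.9454
Fraction lost = 1 − 0.9454 = 0.05462

5%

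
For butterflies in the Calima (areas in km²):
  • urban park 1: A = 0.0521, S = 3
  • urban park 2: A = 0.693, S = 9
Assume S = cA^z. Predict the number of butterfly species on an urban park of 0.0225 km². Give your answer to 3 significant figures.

z = ln(9/3) / ln(0.693/0.0521) = 1.0986 / 2.5879 = 0.4245
c = 3 / 0.0521^0.4245 = 3 / 0.2853 = 10.52
S₃ = 10.52 × 0.0225^0.4245 = 10.52 × 0.1997 ≈ 2.1

2.10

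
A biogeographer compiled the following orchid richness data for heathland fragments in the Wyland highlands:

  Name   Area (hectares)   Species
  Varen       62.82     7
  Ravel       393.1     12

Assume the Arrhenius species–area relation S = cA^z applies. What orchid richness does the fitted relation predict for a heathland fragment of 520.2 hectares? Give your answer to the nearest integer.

13

z = ln(12/7) / ln(393.1/62.82) = 0.5390 / 1.8338 = 0.2939
c = 7 / 62.82^0.2939 = 7 / 3.377 = 2.073
S₃ = 2.073 × 520.2^0.2939 = 2.073 × 6.286 ≈ 13.03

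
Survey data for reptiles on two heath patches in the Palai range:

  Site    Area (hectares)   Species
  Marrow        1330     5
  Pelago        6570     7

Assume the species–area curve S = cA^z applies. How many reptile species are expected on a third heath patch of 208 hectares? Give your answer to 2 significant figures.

z = ln(7/5) / ln(6570/1330) = 0.3365 / 1.5973 = 0.2106
c = 5 / 1330^0.2106 = 5 / 4.55 = 1.099
S₃ = 1.099 × 208^0.2106 = 1.099 × 3.078 ≈ 3.382

3.4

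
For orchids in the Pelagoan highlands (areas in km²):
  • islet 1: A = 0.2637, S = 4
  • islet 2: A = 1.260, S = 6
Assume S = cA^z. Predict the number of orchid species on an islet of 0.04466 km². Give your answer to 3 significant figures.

z = ln(6/4) / ln(1.26/0.2637) = 0.4055 / 1.5641 = 0.2592
c = 4 / 0.2637^0.2592 = 4 / 0.7078 = 5.651
S₃ = 5.651 × 0.04466^0.2592 = 5.651 × 0.4467 ≈ 2.524

2.52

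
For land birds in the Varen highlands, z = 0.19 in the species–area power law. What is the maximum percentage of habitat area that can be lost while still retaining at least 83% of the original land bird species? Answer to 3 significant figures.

62.5%

Need (A_new/A_old)^0.19 = 0.83, so A_new/A_old = 0.83^(1/0.19) = 0.83^5.263
ln(A_new/A_old) = ln 0.83 / 0.19 = -0.1863 / 0.19 = -0.9807
A_new/A_old = e^-0.9807 ≈ 0.3751
Fraction that can be lost = 1 − 0.3751 = 0.6249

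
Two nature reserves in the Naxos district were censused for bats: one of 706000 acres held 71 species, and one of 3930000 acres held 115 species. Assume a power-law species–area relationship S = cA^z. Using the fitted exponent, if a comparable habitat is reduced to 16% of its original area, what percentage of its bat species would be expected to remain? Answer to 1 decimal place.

59.8%

z = ln(115/71) / ln(3930000/706000) = 0.4823 / 1.7168 = 0.2809
S_new/S_old = (A_new/A_old)^z = 0.16^0.2809 = exp(0.2809 × -1.8326) = 0.5976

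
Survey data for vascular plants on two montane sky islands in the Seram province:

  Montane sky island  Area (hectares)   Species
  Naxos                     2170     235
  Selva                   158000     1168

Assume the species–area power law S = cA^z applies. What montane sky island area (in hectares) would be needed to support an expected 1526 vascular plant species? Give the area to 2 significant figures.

320000 hectares

z = ln(1168/235) / ln(158000/2170) = 1.6035 / 4.2879 = 0.3740
c = 235 / 2170^0.3740 = 235 / 17.69 = 13.29
A = (1526/13.29)^(1/0.3740) ⇒ ln A = ln(114.9)/0.3740 = 12.6853
A = e^12.6853 ≈ 322965 hectares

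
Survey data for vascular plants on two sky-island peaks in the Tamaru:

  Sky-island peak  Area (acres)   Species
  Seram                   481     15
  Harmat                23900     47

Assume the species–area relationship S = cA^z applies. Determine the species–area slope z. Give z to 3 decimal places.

0.292

Taking logs: ln S = ln c + z ln A, so z = (ln S₂ − ln S₁)/(ln A₂ − ln A₁).
z = ln(47/15) / ln(23900/481) = ln(3.133) / ln(49.69) = 1.1421 / 3.9058 = 0.2924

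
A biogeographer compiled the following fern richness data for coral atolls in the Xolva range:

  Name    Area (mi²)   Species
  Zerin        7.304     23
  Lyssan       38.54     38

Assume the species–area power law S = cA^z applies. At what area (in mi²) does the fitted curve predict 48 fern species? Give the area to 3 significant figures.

z = ln(38/23) / ln(38.54/7.304) = 0.5021 / 1.6633 = 0.3019
c = 23 / 7.304^0.3019 = 23 / 1.823 = 12.62
A = (48/12.62)^(1/0.3019) ⇒ ln A = ln(3.804)/0.3019 = 4.4256
A = e^4.4256 ≈ 83.56 mi²

83.6 mi²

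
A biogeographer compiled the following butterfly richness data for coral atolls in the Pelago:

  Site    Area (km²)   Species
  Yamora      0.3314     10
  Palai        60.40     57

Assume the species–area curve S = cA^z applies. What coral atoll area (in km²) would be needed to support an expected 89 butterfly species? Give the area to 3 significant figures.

229 km²

z = ln(57/10) / ln(60.4/0.3314) = 1.7405 / 5.2054 = 0.3344
c = 10 / 0.3314^0.3344 = 10 / 0.6912 = 14.47
A = (89/14.47)^(1/0.3344) ⇒ ln A = ln(6.152)/0.3344 = 5.4337
A = e^5.4337 ≈ 229 km²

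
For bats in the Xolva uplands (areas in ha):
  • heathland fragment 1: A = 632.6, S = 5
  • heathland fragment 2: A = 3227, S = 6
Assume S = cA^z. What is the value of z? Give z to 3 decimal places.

Taking logs: ln S = ln c + z ln A, so z = (ln S₂ − ln S₁)/(ln A₂ − ln A₁).
z = ln(6/5) / ln(3227/632.6) = ln(1.2) / ln(5.101) = 0.1823 / 1.6295 = 0.1119

0.112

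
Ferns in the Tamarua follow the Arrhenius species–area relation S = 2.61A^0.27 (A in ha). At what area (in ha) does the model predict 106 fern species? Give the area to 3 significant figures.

106 = 2.61 × A^0.27  ⇒  A^0.27 = 106/2.61 = 40.61
ln A = ln(40.61) / 0.27 = 3.7041 / 0.27 = 13.7188
A = e^13.7188 ≈ 907862 ha

908000 ha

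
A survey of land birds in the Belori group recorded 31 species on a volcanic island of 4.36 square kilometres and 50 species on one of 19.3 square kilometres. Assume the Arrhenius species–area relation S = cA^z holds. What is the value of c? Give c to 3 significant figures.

19.3

z = ln(S₂/S₁) / ln(A₂/A₁) = ln(50/31) / ln(19.3/4.36) = 0.4780 / 1.4876 = 0.3213
c = S₁ / A₁^z = 31 / 4.36^0.3213 = 31 / 1.605 = 19.31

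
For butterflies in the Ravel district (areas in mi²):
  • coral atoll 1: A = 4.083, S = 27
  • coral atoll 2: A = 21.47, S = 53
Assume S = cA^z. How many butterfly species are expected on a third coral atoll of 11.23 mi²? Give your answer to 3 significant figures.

40.7

z = ln(53/27) / ln(21.47/4.083) = 0.6745 / 1.6598 = 0.4063
c = 27 / 4.083^0.4063 = 27 / 1.771 = 15.24
S₃ = 15.24 × 11.23^0.4063 = 15.24 × 2.672 ≈ 40.73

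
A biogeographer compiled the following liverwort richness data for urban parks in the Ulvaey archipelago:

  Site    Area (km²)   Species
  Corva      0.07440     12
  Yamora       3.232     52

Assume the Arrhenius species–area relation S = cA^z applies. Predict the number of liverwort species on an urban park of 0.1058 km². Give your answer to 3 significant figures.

13.8

z = ln(52/12) / ln(3.232/0.0744) = 1.4663 / 3.7714 = 0.3888
c = 12 / 0.0744^0.3888 = 12 / 0.3641 = 32.95
S₃ = 32.95 × 0.1058^0.3888 = 32.95 × 0.4176 ≈ 13.76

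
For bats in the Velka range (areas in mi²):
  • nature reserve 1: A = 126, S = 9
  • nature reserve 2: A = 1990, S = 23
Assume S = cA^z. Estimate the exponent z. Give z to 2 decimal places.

Taking logs: ln S = ln c + z ln A, so z = (ln S₂ − ln S₁)/(ln A₂ − ln A₁).
z = ln(23/9) / ln(1990/126) = ln(2.556) / ln(15.79) = 0.9383 / 2.7596 = 0.3400

0.34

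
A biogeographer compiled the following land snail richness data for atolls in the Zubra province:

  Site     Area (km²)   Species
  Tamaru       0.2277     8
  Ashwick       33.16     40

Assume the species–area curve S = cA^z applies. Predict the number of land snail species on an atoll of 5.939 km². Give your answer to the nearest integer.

23

z = ln(40/8) / ln(33.16/0.2277) = 1.6094 / 4.9811 = 0.3231
c = 8 / 0.2277^0.3231 = 8 / 0.62 = 12.9
S₃ = 12.9 × 5.939^0.3231 = 12.9 × 1.778 ≈ 22.95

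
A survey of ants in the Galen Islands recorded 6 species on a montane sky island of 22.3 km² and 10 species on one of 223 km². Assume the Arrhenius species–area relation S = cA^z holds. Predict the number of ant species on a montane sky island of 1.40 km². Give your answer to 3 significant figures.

z = ln(10/6) / ln(223/22.3) = 0.5108 / 2.3026 = 0.2218
c = 6 / 22.3^0.2218 = 6 / 1.991 = 3.013
S₃ = 3.013 × 1.4^0.2218 = 3.013 × 1.078 ≈ 3.247

3.25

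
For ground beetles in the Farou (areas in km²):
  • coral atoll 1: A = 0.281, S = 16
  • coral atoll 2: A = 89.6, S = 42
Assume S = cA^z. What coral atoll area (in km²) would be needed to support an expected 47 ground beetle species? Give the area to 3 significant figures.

z = ln(42/16) / ln(89.6/0.281) = 0.9651 / 5.7648 = 0.1674
c = 16 / 0.281^0.1674 = 16 / 0.8086 = 19.79
A = (47/19.79)^(1/0.1674) ⇒ ln A = ln(2.375)/0.1674 = 5.1672
A = e^5.1672 ≈ 175.4 km²

175 km²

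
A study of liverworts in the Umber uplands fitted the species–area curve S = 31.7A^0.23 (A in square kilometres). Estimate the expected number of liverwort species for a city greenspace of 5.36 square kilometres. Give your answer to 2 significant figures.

47

S = 31.7 × 5.36^0.23
ln S = ln 31.7 + 0.23 × ln 5.36 = 3.4563 + 0.23 × 1.6790 = 3.8425
S = e^3.8425 ≈ 46.64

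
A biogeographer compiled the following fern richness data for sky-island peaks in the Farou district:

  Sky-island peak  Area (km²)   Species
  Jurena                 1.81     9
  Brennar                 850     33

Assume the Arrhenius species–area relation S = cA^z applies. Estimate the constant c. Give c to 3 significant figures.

7.94

z = ln(S₂/S₁) / ln(A₂/A₁) = ln(33/9) / ln(850/1.81) = 1.2993 / 6.1519 = 0.2112
c = S₁ / A₁^z = 9 / 1.81^0.2112 = 9 / 1.134 = 7.94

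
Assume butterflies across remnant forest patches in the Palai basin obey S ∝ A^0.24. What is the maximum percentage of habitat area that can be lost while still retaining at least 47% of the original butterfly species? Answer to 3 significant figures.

95.7%

Need (A_new/A_old)^0.24 = 0.47, so A_new/A_old = 0.47^(1/0.24) = 0.47^4.167
ln(A_new/A_old) = ln 0.47 / 0.24 = -0.7550 / 0.24 = -3.1459
A_new/A_old = e^-3.1459 ≈ 0.04303
Fraction that can be lost = 1 − 0.04303 = 0.957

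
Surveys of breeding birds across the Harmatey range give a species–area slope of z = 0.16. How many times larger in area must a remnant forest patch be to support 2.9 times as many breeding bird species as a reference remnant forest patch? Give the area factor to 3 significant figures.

776

(A₂/A₁)^0.16 = 2.9, so A₂/A₁ = 2.9^(1/0.16) = 2.9^6.25
ln(A₂/A₁) = ln 2.9 / 0.16 = 1.0647 / 0.16 = 6.6544
A₂/A₁ = e^6.6544 ≈ 776.2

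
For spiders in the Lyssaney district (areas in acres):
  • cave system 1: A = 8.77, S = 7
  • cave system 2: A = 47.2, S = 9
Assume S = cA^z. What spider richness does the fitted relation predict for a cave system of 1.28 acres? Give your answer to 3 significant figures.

z = ln(9/7) / ln(47.2/8.77) = 0.2513 / 1.6831 = 0.1493
c = 7 / 8.77^0.1493 = 7 / 1.383 = 5.062
S₃ = 5.062 × 1.28^0.1493 = 5.062 × 1.038 ≈ 5.252

5.25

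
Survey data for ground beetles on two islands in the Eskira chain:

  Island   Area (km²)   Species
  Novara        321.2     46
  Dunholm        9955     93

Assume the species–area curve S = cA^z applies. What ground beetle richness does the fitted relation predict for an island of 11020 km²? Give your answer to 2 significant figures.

95

z = ln(93/46) / ln(9955/321.2) = 0.7040 / 3.4338 = 0.2050
c = 46 / 321.2^0.2050 = 46 / 3.265 = 14.09
S₃ = 14.09 × 11020^0.2050 = 14.09 × 6.74 ≈ 94.96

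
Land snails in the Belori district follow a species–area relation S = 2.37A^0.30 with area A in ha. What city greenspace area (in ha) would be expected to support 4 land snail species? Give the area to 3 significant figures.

5.72 ha

4 = 2.37 × A^0.3  ⇒  A^0.3 = 4/2.37 = 1.688
ln A = ln(1.688) / 0.3 = 0.5234 / 0.3 = 1.7447
A = e^1.7447 ≈ 5.724 ha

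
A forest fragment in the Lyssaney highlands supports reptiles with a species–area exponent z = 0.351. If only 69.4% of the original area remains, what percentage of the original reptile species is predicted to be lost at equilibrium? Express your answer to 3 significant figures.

S_new/S_old = (A_new/A_old)^z = 0.694^0.351
= exp(0.351 × ln 0.694) = exp(0.351 × -0.3653) = exp(-0.1282) ≈ 0.8797
Fraction lost = 1 − 0.8797 = 0.1203

12.0%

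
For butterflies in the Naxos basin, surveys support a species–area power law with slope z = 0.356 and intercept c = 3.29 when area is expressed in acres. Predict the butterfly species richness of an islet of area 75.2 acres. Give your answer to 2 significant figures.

15

S = 3.29 × 75.2^0.356
ln S = ln 3.29 + 0.356 × ln 75.2 = 1.1909 + 0.356 × 4.3202 = 2.7289
S = e^2.7289 ≈ 15.32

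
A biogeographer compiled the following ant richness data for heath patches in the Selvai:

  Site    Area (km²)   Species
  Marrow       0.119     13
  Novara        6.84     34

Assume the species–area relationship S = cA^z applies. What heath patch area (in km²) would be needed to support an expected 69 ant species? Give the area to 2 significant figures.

130 km²

z = ln(34/13) / ln(6.84/0.119) = 0.9614 / 4.0514 = 0.2373
c = 13 / 0.119^0.2373 = 13 / 0.6034 = 21.54
A = (69/21.54)^(1/0.2373) ⇒ ln A = ln(3.203)/0.2373 = 4.9053
A = e^4.9053 ≈ 135 km²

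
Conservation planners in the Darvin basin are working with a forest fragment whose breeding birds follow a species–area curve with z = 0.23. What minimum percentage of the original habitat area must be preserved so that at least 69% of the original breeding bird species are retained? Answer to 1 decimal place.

Need (A_new/A_old)^0.23 = 0.69, so A_new/A_old = 0.69^(1/0.23) = 0.69^4.348
ln(A_new/A_old) = ln 0.69 / 0.23 = -0.3711 / 0.23 = -1.6133
A_new/A_old = e^-1.6133 ≈ 0.1992

19.9%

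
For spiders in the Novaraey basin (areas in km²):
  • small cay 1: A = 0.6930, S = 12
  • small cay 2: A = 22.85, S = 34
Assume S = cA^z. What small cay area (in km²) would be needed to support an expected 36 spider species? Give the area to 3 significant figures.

27.7 km²

z = ln(34/12) / ln(22.85/0.693) = 1.0415 / 3.4957 = 0.2979
c = 12 / 0.693^0.2979 = 12 / 0.8965 = 13.39
A = (36/13.39)^(1/0.2979) ⇒ ln A = ln(2.689)/0.2979 = 3.3208
A = e^3.3208 ≈ 27.68 km²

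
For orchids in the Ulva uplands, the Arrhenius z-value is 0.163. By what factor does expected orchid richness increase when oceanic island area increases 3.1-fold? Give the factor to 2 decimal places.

S₂/S₁ = (A₂/A₁)^z = 3.1^0.163
ln(S₂/S₁) = 0.163 × ln 3.1 = 0.163 × 1.1314 = 0.1844
S₂/S₁ = e^0.1844 ≈ 1.203

1.20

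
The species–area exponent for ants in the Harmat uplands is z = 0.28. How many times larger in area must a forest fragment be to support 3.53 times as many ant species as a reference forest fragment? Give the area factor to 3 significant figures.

90.4

(A₂/A₁)^0.28 = 3.53, so A₂/A₁ = 3.53^(1/0.28) = 3.53^3.571
ln(A₂/A₁) = ln 3.53 / 0.28 = 1.2613 / 0.28 = 4.5046
A₂/A₁ = e^4.5046 ≈ 90.44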